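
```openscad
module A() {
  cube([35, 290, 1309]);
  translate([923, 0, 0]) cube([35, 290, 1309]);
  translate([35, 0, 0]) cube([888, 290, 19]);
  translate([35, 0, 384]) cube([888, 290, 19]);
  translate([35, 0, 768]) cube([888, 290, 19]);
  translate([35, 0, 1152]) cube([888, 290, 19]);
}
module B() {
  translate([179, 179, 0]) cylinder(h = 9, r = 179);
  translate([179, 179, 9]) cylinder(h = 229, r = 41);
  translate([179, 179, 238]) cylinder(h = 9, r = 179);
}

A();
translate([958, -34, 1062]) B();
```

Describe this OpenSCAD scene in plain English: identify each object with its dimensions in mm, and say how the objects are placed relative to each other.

A is a bookshelf 958 mm wide overall, 290 mm deep and 1309 mm tall. The two sides are 35 mm thick vertical panels. 4 horizontal shelves of 19 mm thickness span between the inner faces of the sides; the lowest shelf sits on the floor and shelves are stacked with a clear vertical gap of 365 mm between each pair.

B is a spool: two coaxial disc flanges of radius 179 mm and thickness 9 mm, joined by a core cylinder of radius 41 mm and height 229 mm. The lower flange rests on z = 0 and the three cylinders share a vertical axis.

The spool is beside the bookshelf with their tops flush at z = 1309.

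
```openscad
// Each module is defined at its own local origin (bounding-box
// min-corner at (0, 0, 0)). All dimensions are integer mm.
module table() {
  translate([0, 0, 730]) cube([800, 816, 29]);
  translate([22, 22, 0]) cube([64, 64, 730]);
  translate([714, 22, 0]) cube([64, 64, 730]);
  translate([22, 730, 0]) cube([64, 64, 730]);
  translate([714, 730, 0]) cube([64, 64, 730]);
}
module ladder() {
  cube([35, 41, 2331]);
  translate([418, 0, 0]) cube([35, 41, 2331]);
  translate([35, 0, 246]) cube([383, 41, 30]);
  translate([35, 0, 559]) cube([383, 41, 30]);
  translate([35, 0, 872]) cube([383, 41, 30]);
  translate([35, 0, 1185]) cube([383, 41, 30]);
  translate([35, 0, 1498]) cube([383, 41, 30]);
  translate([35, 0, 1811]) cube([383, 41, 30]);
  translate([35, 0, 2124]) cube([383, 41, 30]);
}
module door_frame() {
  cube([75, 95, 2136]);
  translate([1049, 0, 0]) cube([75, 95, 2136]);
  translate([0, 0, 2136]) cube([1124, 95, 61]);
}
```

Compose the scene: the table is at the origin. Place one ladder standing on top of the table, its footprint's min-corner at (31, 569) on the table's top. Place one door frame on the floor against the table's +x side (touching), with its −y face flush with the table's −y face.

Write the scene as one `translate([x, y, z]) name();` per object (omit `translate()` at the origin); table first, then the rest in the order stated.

table();
translate([31, 569, 759]) ladder();
translate([800, 0, 0]) door_frame();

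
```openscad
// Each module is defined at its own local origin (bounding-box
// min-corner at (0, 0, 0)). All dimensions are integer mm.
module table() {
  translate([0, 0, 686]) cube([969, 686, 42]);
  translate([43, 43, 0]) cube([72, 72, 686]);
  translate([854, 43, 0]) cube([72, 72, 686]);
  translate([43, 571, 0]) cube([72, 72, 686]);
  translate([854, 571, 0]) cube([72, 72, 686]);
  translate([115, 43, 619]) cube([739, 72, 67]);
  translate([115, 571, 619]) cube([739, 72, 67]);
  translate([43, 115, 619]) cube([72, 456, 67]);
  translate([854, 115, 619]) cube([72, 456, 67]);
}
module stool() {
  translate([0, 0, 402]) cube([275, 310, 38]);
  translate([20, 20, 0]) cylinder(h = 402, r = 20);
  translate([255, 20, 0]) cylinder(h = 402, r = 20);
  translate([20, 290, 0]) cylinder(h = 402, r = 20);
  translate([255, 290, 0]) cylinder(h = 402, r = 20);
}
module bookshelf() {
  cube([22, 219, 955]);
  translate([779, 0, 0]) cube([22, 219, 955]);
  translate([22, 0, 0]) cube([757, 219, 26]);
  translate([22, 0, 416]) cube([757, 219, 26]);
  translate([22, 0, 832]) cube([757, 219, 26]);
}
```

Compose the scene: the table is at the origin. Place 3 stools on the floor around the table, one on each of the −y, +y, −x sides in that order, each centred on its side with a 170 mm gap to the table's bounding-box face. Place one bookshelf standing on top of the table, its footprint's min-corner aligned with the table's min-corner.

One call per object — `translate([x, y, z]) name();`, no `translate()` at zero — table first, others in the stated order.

table();
translate([347, -480, 0]) stool();
translate([347, 856, 0]) stool();
translate([-445, 188, 0]) stool();
translate([0, 0, 728]) bookshelf();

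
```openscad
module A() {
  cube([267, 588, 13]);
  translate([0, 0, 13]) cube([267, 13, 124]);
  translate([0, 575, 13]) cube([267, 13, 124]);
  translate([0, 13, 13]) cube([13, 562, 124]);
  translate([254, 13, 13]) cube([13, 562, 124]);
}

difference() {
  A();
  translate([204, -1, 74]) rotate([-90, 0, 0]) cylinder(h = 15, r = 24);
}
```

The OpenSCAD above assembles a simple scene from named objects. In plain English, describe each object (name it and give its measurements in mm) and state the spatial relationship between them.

A is an open-topped rectangular box: outside dimensions 267×588×137 mm, with a uniform wall and base thickness of 13 mm. The base is a full 267×588 slab on the floor; four walls sit on top of the base. The front and back walls (the −y and +y sides) span the full width; the two side walls fit between them.

The open box has a circular hole of radius 24 mm through its front wall, centred at (x = 204, z = 74).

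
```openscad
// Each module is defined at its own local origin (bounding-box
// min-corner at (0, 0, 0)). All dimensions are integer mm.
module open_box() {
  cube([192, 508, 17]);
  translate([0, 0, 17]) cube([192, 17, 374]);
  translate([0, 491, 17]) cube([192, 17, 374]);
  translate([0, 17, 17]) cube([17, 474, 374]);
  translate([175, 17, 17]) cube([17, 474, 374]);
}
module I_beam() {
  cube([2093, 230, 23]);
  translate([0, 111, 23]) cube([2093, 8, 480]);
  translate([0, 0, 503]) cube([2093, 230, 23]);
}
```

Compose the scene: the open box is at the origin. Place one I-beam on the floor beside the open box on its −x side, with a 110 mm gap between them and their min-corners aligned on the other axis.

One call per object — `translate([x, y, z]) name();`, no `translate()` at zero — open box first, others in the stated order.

open_box();
translate([-2203, 0, 0]) I_beam();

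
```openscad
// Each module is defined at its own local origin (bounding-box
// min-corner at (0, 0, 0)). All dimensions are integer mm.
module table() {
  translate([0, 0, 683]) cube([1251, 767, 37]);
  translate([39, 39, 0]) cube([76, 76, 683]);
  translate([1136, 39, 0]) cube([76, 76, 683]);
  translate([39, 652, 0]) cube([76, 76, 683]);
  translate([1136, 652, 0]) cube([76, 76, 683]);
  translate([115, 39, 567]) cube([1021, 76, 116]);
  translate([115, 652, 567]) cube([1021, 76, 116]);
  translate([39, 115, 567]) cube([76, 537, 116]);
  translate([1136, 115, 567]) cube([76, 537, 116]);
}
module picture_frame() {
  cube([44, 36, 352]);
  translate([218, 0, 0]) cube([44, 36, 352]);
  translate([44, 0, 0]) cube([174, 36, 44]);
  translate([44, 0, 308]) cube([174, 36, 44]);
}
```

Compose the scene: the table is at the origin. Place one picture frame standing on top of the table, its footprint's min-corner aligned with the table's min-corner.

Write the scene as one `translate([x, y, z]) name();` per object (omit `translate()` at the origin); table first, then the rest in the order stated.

table();
translate([0, 0, 720]) picture_frame();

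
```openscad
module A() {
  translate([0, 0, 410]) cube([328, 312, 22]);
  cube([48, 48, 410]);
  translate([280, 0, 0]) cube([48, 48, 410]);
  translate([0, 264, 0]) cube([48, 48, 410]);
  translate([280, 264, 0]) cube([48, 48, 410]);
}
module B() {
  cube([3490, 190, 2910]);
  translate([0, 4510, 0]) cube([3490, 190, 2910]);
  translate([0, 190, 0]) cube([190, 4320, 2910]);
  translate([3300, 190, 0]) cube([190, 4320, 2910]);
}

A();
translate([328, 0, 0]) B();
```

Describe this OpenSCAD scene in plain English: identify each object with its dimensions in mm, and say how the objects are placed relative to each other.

A is a four-legged stool. The seat is a 328×312×22 mm slab whose top surface is at z = 432 mm; four square legs, each 48×48 mm in cross-section, run from the floor (z = 0) to the underside of the seat, each flush with a corner of the seat.

B is the wall frame of a small rectangular building: four walls, each 2910 mm tall and 190 mm thick, enclosing a footprint 3490 mm (x) by 4700 mm (y) outside-to-outside, with no floor or roof. The front and back walls (the −y and +y sides) span the full width; the two side walls fit between them.

The house frame is against the stool's +x side, with their −y faces flush.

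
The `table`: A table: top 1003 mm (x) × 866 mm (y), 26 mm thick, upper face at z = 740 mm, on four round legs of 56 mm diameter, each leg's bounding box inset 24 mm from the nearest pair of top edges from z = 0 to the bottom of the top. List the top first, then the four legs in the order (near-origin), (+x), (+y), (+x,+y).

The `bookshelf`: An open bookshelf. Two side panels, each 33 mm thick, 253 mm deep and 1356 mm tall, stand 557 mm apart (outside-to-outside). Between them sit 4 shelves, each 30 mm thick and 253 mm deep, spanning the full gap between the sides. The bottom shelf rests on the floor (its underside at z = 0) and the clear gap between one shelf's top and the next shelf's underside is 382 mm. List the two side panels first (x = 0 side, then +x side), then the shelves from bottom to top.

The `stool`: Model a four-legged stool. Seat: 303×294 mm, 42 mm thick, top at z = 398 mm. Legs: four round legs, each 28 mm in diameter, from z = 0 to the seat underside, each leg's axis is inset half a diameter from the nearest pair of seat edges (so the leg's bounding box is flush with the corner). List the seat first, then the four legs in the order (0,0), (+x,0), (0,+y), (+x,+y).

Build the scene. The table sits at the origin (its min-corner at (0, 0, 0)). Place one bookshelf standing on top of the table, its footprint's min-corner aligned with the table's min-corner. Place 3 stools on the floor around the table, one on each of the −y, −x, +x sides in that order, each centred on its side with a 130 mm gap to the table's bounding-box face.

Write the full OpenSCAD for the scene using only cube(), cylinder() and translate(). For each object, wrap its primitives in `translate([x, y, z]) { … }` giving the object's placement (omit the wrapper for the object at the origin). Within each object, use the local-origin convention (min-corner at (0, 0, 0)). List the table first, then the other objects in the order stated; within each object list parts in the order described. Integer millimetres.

translate([0, 0, 714]) cube([1003, 866, 26]);
translate([52, 52, 0]) cylinder(h = 714, r = 28);
translate([951, 52, 0]) cylinder(h = 714, r = 28);
translate([52, 814, 0]) cylinder(h = 714, r = 28);
translate([951, 814, 0]) cylinder(h = 714, r = 28);
translate([0, 0, 740]) {
  cube([33, 253, 1356]);
  translate([524, 0, 0]) cube([33, 253, 1356]);
  translate([33, 0, 0]) cube([491, 253, 30]);
  translate([33, 0, 412]) cube([491, 253, 30]);
  translate([33, 0, 824]) cube([491, 253, 30]);
  translate([33, 0, 1236]) cube([491, 253, 30]);
}
translate([350, -424, 0]) {
  translate([0, 0, 356]) cube([303, 294, 42]);
  translate([14, 14, 0]) cylinder(h = 356, r = 14);
  translate([289, 14, 0]) cylinder(h = 356, r = 14);
  translate([14, 280, 0]) cylinder(h = 356, r = 14);
  translate([289, 280, 0]) cylinder(h = 356, r = 14);
}
translate([-433, 286, 0]) {
  translate([0, 0, 356]) cube([303, 294, 42]);
  translate([14, 14, 0]) cylinder(h = 356, r = 14);
  translate([289, 14, 0]) cylinder(h = 356, r = 14);
  translate([14, 280, 0]) cylinder(h = 356, r = 14);
  translate([289, 280, 0]) cylinder(h = 356, r = 14);
}
translate([1133, 286, 0]) {
  translate([0, 0, 356]) cube([303, 294, 42]);
  translate([14, 14, 0]) cylinder(h = 356, r = 14);
  translate([289, 14, 0]) cylinder(h = 356, r = 14);
  translate([14, 280, 0]) cylinder(h = 356, r = 14);
  translate([289, 280, 0]) cylinder(h = 356, r = 14);
}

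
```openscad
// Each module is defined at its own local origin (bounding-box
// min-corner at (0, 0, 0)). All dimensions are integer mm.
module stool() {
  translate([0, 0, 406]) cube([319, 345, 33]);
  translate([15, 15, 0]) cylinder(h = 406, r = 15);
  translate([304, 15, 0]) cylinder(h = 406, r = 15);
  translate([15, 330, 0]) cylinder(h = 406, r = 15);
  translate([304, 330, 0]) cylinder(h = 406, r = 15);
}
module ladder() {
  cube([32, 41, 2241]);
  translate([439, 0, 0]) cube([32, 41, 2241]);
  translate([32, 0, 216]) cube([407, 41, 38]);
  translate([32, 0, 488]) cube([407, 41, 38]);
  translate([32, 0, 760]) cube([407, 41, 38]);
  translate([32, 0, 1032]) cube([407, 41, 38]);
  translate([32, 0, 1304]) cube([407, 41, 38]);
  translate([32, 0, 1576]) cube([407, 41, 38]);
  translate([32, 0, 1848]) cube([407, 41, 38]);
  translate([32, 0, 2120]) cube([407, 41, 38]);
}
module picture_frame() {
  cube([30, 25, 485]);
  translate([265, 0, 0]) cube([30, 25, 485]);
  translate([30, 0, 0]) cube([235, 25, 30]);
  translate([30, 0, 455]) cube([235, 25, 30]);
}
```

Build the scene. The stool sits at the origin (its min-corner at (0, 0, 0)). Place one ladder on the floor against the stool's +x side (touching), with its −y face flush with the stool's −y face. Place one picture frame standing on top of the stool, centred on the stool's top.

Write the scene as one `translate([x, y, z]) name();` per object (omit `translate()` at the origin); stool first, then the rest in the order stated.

stool();
translate([319, 0, 0]) ladder();
translate([12, 160, 439]) picture_frame();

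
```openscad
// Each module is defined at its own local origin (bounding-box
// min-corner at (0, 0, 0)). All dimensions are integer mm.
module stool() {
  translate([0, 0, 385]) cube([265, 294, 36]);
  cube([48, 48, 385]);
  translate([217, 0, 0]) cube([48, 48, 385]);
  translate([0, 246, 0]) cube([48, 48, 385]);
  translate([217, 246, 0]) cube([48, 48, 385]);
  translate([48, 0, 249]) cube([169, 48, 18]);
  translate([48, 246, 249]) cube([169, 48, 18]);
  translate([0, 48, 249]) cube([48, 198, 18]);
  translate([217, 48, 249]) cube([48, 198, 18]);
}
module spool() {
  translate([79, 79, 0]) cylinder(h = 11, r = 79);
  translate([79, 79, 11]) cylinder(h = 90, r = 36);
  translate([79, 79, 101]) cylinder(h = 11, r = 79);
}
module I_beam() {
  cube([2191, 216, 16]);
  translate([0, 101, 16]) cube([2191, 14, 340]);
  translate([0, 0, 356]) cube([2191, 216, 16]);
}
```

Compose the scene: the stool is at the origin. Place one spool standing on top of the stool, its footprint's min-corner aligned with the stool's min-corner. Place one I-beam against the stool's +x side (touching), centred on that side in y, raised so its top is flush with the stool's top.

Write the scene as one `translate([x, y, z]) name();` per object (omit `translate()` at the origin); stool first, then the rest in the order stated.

stool();
translate([0, 0, 421]) spool();
translate([265, 39, 49]) I_beam();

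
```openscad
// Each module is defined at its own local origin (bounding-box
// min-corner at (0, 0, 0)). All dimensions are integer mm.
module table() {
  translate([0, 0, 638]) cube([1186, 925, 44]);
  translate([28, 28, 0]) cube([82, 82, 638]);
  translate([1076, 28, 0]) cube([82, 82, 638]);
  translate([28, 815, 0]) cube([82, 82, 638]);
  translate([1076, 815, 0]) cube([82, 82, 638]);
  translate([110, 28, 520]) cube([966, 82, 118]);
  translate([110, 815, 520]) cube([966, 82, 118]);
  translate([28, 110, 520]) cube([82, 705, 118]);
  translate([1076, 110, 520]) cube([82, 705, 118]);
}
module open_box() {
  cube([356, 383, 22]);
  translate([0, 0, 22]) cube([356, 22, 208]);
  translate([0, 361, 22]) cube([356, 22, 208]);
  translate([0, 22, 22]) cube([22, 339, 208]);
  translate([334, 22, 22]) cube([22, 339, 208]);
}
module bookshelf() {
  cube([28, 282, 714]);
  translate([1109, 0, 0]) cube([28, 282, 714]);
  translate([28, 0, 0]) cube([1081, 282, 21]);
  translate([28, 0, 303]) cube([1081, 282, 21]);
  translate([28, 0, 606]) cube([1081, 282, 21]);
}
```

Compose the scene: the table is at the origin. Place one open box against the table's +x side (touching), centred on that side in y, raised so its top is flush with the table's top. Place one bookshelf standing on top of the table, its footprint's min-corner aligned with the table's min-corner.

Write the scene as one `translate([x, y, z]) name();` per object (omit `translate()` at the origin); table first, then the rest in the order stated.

table();
translate([1186, 271, 452]) open_box();
translate([0, 0, 682]) bookshelf();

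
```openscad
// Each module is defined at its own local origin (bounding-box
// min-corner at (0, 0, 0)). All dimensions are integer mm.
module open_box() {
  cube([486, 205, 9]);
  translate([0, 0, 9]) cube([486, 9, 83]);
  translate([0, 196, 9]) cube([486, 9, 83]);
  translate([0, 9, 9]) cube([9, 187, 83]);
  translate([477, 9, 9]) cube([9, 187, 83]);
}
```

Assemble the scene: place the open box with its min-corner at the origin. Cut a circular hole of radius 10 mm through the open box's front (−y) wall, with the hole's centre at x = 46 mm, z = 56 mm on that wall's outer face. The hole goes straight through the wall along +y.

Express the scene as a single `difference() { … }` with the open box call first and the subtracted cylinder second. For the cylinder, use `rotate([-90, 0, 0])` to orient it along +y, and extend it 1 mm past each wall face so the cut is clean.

difference() {
  open_box();
  translate([46, -1, 56]) rotate([-90, 0, 0]) cylinder(h = 11, r = 10);
}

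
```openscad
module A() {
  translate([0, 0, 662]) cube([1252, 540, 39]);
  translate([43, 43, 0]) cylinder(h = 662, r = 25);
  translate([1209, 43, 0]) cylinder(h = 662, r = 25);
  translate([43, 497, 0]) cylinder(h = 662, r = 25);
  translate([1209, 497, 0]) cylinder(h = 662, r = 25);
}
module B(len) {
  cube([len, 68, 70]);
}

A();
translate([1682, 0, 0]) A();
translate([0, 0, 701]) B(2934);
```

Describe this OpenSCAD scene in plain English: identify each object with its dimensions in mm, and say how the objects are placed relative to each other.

A is a rectangular dining table. The top is 1252×540×39 mm with its upper surface at z = 701 mm. It stands on four round legs of 50 mm diameter, each leg's bounding box inset 18 mm from the nearest pair of top edges, running from the floor to the underside of the top.

B is a rectangular beam 2934 mm long (x), 68 mm deep (y), 70 mm thick (z).

The beam spans the tops of two tables placed 430 mm apart, resting at z = 701 mm.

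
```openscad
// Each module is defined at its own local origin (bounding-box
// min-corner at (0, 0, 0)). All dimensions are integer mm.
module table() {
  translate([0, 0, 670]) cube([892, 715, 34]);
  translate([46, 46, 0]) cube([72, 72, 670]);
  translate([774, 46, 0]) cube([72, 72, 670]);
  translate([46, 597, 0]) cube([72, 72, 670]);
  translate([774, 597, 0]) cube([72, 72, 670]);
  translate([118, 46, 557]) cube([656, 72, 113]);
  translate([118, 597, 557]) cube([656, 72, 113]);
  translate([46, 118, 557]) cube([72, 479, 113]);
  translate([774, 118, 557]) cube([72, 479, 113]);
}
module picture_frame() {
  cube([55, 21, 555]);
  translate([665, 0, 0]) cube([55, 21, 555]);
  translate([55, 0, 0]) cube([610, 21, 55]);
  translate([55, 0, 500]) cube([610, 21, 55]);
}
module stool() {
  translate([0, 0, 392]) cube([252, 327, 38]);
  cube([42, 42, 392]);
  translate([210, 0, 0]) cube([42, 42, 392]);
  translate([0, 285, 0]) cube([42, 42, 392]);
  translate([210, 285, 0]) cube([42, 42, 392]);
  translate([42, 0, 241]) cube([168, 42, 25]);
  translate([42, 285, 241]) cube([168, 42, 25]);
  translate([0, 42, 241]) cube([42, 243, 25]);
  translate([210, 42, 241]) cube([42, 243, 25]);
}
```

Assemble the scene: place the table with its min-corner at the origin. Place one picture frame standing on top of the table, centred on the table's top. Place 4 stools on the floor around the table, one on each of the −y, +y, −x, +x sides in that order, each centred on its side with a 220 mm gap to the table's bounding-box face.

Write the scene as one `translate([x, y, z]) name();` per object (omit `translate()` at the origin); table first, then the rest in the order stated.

table();
translate([86, 347, 704]) picture_frame();
translate([320, -547, 0]) stool();
translate([320, 935, 0]) stool();
translate([-472, 194, 0]) stool();
translate([1112, 194, 0]) stool();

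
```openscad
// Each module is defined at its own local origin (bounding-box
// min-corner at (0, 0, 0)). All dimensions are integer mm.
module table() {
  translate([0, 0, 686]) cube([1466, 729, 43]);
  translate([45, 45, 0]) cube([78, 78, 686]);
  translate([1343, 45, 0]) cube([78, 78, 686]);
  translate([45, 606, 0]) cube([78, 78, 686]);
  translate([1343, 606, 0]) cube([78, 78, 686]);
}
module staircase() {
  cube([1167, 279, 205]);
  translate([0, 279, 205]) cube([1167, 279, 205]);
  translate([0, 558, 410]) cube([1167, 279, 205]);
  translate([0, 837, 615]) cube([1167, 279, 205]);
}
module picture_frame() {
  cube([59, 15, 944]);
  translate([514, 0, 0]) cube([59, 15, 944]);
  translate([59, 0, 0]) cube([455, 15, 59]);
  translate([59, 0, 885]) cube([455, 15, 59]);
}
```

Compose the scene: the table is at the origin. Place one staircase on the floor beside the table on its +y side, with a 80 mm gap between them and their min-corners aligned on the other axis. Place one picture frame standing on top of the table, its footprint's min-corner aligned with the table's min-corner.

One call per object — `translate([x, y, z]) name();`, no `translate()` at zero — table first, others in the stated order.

table();
translate([0, 809, 0]) staircase();
translate([0, 0, 729]) picture_frame();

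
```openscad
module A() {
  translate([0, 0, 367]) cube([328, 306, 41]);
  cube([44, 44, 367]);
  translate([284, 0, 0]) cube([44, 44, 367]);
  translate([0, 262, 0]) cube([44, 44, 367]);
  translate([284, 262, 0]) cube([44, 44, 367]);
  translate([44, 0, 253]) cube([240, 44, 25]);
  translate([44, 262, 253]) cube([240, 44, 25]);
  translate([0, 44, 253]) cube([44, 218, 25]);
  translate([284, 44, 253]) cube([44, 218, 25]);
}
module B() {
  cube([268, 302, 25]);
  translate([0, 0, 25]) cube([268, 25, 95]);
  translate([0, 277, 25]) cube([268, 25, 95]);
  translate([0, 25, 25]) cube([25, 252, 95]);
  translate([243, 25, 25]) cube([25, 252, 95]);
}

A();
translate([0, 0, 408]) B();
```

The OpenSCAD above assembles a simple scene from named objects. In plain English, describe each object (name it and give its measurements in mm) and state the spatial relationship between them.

A is a simple wooden stool: a rectangular seat 328 mm (x) by 306 mm (y), 41 mm thick, top face at z = 408 mm, on four square legs, each 44×44 mm in cross-section. The legs rest on z = 0, each flush with a corner of the seat. Four stretchers, 44 mm wide and 25 mm tall, connect adjacent legs with their undersides at z = 253 mm, each running between the inner faces of the legs it joins and aligned with the legs' outer faces on the other axis.

B is an open storage box with external size 268×302×120 mm and wall thickness 25 mm (the base is also 25 mm thick). The base covers the whole footprint; the four walls stand on the base, with the y-facing walls full-width and the x-facing walls fitting between their inner faces.

The open box is on top of the stool.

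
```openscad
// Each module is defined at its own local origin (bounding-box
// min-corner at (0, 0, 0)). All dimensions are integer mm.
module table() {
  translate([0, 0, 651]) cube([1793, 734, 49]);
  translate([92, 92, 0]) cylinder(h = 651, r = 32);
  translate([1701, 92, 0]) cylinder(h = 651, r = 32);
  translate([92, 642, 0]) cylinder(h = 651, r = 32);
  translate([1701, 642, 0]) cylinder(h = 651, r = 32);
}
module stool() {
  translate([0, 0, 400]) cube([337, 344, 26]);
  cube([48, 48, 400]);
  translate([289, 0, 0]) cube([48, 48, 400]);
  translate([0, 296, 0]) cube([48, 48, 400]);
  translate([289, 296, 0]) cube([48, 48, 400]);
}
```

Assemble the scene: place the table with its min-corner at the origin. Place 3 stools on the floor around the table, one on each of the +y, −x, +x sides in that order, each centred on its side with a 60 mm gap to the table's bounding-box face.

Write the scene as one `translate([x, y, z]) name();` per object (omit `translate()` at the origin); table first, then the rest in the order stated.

table();
translate([728, 794, 0]) stool();
translate([-397, 195, 0]) stool();
translate([1853, 195, 0]) stool();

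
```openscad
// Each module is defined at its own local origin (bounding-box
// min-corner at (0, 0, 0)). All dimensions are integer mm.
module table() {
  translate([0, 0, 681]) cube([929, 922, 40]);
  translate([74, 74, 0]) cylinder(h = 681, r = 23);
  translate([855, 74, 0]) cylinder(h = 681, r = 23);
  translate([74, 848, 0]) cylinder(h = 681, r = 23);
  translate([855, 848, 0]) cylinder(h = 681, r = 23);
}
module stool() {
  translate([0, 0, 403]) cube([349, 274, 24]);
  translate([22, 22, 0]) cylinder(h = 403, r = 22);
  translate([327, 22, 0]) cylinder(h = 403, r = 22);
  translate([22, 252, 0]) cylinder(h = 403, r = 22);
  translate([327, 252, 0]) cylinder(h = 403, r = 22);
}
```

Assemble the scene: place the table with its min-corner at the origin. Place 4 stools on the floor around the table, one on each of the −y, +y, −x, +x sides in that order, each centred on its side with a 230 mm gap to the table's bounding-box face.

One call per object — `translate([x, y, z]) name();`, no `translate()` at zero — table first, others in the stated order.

table();
translate([290, -504, 0]) stool();
translate([290, 1152, 0]) stool();
translate([-579, 324, 0]) stool();
translate([1159, 324, 0]) stool();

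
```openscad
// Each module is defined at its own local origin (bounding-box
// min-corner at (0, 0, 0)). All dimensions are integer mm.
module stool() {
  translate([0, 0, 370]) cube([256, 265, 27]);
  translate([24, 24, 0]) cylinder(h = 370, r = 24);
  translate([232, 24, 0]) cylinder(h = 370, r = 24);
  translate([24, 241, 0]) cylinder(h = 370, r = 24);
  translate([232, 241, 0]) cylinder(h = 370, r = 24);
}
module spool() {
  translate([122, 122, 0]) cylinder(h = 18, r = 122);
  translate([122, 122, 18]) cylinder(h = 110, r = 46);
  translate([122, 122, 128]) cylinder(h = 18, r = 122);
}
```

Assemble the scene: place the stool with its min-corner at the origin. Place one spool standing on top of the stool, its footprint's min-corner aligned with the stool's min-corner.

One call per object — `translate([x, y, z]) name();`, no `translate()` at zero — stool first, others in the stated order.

stool();
translate([0, 0, 397]) spool();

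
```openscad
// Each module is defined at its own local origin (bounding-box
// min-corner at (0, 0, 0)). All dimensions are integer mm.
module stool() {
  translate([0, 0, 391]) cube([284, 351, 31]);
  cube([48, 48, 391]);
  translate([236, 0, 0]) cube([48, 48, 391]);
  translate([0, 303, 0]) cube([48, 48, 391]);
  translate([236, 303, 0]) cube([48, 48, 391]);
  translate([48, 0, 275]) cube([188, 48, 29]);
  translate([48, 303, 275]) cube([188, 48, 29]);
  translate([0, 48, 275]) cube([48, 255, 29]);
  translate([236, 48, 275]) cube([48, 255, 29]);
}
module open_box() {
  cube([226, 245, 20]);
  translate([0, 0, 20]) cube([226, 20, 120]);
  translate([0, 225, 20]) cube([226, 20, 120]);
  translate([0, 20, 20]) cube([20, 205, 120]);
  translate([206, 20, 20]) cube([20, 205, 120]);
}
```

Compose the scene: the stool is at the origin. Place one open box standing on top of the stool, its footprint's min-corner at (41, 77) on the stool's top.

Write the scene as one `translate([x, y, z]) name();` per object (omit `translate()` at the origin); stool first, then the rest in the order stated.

stool();
translate([41, 77, 422]) open_box();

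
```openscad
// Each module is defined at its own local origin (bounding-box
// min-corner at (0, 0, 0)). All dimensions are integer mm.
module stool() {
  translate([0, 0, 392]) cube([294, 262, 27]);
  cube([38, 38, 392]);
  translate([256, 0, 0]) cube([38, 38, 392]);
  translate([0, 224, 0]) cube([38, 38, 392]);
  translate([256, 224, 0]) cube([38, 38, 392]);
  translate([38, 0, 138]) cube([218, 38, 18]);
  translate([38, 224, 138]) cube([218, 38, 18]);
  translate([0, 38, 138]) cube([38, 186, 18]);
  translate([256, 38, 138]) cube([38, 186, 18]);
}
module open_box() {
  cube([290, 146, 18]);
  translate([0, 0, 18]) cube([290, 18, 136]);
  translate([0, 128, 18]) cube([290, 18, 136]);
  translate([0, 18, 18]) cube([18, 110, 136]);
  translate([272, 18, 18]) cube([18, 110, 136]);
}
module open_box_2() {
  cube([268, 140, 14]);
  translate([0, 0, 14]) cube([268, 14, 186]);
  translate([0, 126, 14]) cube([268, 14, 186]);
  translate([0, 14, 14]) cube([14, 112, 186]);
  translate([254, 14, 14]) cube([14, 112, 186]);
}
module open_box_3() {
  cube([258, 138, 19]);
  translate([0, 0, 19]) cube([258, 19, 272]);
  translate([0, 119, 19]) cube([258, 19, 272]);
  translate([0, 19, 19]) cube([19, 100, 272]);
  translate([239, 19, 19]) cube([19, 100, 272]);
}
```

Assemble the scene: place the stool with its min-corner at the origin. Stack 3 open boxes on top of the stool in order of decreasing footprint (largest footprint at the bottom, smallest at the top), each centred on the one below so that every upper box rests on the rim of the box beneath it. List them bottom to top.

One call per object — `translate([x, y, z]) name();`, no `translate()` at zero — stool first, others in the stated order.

stool();
translate([2, 58, 419]) open_box();
translate([13, 61, 573]) open_box_2();
translate([18, 62, 773]) open_box_3();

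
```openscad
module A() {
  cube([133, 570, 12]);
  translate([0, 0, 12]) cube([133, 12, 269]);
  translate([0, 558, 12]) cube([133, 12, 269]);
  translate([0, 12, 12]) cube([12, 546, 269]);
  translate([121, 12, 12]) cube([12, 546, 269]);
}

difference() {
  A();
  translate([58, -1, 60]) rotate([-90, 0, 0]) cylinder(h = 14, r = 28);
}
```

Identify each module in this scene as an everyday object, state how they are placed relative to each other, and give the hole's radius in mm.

A is an open box. The open box has a circular hole through its front wall. The hole's radius is 28 mm.

The subtracted cylinder has r = 28 mm.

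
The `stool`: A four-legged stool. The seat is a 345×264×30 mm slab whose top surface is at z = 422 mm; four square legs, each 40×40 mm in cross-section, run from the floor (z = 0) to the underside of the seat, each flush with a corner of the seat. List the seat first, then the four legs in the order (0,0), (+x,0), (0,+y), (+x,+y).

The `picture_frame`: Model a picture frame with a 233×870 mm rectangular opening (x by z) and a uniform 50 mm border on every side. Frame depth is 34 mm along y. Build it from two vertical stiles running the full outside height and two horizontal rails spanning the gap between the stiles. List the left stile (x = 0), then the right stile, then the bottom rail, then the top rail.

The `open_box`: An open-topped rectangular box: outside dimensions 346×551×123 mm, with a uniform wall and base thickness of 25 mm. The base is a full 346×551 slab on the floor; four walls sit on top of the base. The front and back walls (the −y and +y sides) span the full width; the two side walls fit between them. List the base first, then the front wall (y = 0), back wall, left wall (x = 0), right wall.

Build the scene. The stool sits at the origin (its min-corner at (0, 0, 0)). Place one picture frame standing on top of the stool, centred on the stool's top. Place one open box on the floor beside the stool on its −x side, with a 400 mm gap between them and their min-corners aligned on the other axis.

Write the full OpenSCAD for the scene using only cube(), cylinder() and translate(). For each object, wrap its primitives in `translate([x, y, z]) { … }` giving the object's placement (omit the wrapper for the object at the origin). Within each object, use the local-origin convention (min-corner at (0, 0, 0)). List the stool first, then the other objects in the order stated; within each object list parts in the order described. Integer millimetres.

translate([0, 0, 392]) cube([345, 264, 30]);
cube([40, 40, 392]);
translate([305, 0, 0]) cube([40, 40, 392]);
translate([0, 224, 0]) cube([40, 40, 392]);
translate([305, 224, 0]) cube([40, 40, 392]);
translate([6, 115, 422]) {
  cube([50, 34, 970]);
  translate([283, 0, 0]) cube([50, 34, 970]);
  translate([50, 0, 0]) cube([233, 34, 50]);
  translate([50, 0, 920]) cube([233, 34, 50]);
}
translate([-746, 0, 0]) {
  cube([346, 551, 25]);
  translate([0, 0, 25]) cube([346, 25, 98]);
  translate([0, 526, 25]) cube([346, 25, 98]);
  translate([0, 25, 25]) cube([25, 501, 98]);
  translate([321, 25, 25]) cube([25, 501, 98]);
}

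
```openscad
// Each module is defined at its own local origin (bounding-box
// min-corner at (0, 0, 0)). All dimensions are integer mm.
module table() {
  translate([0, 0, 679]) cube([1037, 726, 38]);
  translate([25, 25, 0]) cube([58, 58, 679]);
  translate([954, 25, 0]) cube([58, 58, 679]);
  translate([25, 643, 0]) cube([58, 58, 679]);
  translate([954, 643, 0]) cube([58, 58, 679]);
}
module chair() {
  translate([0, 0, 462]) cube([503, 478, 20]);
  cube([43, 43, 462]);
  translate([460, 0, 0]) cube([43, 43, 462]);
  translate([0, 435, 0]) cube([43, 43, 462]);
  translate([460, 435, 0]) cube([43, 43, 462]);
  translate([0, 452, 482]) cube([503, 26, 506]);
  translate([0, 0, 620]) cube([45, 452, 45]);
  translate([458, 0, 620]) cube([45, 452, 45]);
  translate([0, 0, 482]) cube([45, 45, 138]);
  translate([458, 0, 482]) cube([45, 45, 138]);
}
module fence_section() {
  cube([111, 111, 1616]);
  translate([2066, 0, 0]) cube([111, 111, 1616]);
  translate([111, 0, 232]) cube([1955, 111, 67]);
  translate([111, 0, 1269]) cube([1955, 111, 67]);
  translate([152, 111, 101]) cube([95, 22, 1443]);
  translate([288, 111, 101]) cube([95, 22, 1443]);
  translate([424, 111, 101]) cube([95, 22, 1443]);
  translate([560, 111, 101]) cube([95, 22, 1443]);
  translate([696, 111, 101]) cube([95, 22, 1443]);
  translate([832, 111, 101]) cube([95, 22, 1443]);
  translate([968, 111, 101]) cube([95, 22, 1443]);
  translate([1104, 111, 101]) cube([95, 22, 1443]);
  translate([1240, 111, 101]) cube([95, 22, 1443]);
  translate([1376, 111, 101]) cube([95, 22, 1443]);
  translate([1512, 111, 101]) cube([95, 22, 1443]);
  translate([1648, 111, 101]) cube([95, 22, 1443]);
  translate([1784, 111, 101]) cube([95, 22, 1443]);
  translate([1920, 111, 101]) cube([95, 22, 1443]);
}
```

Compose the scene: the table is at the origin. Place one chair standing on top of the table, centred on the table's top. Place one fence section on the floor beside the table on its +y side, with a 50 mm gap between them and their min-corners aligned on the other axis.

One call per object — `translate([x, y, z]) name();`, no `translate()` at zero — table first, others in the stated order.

table();
translate([267, 124, 717]) chair();
translate([0, 776, 0]) fence_section();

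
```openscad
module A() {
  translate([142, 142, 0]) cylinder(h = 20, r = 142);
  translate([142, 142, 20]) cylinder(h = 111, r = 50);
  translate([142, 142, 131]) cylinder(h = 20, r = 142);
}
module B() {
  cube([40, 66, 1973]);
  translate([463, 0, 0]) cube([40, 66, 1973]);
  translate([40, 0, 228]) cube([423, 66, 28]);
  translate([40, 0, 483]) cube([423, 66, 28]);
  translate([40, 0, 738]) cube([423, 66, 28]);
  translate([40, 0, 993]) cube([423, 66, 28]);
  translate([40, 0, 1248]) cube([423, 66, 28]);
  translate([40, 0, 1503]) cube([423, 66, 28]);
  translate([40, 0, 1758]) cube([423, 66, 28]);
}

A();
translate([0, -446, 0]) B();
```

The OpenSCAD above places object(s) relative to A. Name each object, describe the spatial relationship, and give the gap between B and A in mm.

The ladder's nearest face is 380 mm from the spool's −y face.

A is a spool. B is a ladder. The ladder is on the floor beside the spool on its −y side. The gap between the ladder and the spool is 380 mm.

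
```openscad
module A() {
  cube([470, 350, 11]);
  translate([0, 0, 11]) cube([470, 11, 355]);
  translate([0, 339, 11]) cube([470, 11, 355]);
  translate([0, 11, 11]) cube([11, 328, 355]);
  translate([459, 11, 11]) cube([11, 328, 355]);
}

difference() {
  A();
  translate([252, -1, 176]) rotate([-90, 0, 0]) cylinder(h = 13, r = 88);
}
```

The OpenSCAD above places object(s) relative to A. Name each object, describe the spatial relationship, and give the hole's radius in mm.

A is an open box. The open box has a circular hole through its front wall. The hole's radius is 88 mm.

The subtracted cylinder has r = 88 mm.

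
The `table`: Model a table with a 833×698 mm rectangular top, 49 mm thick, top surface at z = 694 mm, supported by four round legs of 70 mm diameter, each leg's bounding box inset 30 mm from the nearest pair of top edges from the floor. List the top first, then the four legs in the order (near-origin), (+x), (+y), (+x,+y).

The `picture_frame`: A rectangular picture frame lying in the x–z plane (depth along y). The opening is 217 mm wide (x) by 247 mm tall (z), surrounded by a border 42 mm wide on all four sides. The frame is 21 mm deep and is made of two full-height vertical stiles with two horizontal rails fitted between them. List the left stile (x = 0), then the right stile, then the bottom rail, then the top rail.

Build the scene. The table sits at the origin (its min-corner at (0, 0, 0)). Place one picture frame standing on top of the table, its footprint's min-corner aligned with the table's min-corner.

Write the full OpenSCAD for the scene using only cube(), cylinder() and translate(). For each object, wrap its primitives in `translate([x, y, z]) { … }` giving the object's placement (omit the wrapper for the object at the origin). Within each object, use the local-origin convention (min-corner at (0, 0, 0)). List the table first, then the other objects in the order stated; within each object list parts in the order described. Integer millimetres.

translate([0, 0, 645]) cube([833, 698, 49]);
translate([65, 65, 0]) cylinder(h = 645, r = 35);
translate([768, 65, 0]) cylinder(h = 645, r = 35);
translate([65, 633, 0]) cylinder(h = 645, r = 35);
translate([768, 633, 0]) cylinder(h = 645, r = 35);
translate([0, 0, 694]) {
  cube([42, 21, 331]);
  translate([259, 0, 0]) cube([42, 21, 331]);
  translate([42, 0, 0]) cube([217, 21, 42]);
  translate([42, 0, 289]) cube([217, 21, 42]);
}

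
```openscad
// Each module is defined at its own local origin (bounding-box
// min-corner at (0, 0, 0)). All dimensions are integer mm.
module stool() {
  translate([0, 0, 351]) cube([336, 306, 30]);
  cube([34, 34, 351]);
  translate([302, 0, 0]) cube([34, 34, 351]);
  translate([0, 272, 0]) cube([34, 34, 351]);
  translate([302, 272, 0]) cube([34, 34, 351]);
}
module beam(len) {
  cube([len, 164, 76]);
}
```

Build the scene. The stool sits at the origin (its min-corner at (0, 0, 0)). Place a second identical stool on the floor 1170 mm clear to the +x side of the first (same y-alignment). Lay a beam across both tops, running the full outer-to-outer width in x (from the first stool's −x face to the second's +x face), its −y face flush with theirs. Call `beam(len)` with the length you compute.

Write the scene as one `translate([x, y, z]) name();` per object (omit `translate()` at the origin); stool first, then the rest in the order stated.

stool();
translate([1506, 0, 0]) stool();
translate([0, 0, 381]) beam(1842);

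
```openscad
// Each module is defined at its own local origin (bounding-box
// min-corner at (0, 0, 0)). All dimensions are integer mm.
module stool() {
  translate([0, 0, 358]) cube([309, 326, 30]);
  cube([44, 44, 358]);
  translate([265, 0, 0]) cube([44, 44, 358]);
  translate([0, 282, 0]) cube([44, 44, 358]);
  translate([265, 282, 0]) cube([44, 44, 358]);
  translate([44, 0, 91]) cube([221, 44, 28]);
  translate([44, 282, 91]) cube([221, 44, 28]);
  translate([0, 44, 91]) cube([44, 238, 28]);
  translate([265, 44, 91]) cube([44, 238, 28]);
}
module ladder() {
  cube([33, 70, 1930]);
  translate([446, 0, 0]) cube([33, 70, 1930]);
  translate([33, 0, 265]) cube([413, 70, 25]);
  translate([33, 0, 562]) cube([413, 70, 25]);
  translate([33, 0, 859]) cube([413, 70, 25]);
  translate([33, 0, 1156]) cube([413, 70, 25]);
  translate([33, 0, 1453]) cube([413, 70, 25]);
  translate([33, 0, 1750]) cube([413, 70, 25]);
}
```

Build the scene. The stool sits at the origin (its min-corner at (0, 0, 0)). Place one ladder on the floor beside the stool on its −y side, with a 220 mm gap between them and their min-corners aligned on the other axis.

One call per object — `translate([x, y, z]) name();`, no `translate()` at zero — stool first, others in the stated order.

stool();
translate([0, -290, 0]) ladder();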